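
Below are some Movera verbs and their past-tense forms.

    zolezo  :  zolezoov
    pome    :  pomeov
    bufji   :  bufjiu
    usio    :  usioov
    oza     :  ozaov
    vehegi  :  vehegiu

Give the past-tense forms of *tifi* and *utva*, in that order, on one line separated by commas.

tifiu, utvaov

Looking at the last vowel of each stem: -u when the last vowel of the stem is a high vowel (*bufji*, *vehegi*); -ov when the last vowel of the stem is a non-high vowel (*zolezo*, *pome*, *usio*, *oza*).
*tifi*: last vowel = /i/, a high vowel → -u → *tifiu*.
*utva* — last vowel /a/ (a non-high vowel) → -ov → *utvaov*.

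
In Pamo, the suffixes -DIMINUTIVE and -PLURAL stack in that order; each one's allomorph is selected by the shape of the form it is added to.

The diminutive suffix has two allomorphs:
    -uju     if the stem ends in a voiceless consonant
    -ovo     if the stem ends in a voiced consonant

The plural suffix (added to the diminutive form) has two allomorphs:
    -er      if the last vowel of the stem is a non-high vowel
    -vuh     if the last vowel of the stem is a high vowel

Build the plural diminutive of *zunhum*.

zunhumovoer

Since the final consonant of *zunhum* is /m/ (voiced), it takes -ovo, giving *zunhumovo*.
Since the last vowel of the diminutive form *zunhumovo* is /o/ (a non-high vowel), it takes -er, giving *zunhumovoer*.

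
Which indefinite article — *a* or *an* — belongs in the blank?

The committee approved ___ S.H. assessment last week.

an

The indefinite article is chosen by the initial *sound* of the following word, not its spelling.
The initialism *S.H.* is read letter by letter; the first letter, S, is pronounced /ɛs/, which begins with a vowel sound.
So the article is *an*: The committee approved an S.H. assessment last week.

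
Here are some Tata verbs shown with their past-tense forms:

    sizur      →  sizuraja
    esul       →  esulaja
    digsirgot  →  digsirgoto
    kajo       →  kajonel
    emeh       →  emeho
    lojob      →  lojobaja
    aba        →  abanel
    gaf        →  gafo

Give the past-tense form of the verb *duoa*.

Looking at the final sound of each stem: -o when the stem ends in a voiceless consonant (*digsirgot*, *emeh*, *gaf*); -aja when the stem ends in a voiced consonant (*sizur*, *esul*, *lojob*); -nel when the stem ends in a vowel (*kajo*, *aba*).
*duoa*: final sound = /a/, a vowel → -nel → *duoanel*.

duoanel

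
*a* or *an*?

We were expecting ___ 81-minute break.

The indefinite article is chosen by the initial *sound* of the following word, not its spelling.
The number *81* is spoken "eighty-…", beginning with /ˈeɪti/ — a vowel sound.
So the article is *an*: We were expecting an 81-minute break.

an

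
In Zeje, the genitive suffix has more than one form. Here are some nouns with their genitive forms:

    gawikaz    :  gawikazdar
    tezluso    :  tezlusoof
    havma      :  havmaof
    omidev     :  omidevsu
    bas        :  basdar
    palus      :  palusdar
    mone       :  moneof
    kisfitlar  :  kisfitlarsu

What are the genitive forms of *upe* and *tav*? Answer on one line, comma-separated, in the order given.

upeof, tavsu

The suffix is conditioned by the final sound: -dar when the stem ends in a sibilant (*gawikaz*, *bas*, *palus*); -su when the stem ends in a non-sibilant consonant (*omidev*, *kisfitlar*); -of when the stem ends in a vowel (*tezluso*, *havma*, *mone*).
*upe* — final sound /e/ (a vowel) → -of → *upeof*.
The final sound of *tav* is /v/, which is a non-sibilant consonant, so the suffix is -su, giving *tavsu*.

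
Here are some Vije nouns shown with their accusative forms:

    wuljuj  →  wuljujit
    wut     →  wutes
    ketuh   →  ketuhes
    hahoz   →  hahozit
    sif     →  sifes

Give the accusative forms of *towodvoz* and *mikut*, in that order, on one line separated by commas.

The alternation tracks the final consonant of the stem — -es when the stem ends in a voiceless consonant (*wut*, *ketuh*, *sif*); -it when the stem ends in a voiced consonant (*wuljuj*, *hahoz*).
*towodvoz* — final consonant /z/ (voiced) → -it → *towodvozit*.
*mikut*: final consonant = /t/, voiceless → -es → *mikutes*.

towodvozit, mikutes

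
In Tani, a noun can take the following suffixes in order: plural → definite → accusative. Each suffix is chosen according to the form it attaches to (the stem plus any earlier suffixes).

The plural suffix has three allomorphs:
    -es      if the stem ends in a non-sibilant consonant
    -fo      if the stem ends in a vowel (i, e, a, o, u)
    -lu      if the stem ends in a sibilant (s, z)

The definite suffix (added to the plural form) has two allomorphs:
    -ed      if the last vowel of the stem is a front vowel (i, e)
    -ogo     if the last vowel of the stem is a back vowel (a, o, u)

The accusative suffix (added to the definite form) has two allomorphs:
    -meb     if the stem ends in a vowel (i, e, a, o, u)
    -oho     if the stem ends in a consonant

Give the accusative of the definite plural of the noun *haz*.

hazluogomeb

*haz*: final sound = /z/, a sibilant → -lu → *hazlu*.
The plural form *hazlu*: last vowel = /u/, a back vowel → -ogo → *hazluogo*.
The definite form *hazluogo*: final sound = /o/, a vowel → -meb → *hazluogomeb*.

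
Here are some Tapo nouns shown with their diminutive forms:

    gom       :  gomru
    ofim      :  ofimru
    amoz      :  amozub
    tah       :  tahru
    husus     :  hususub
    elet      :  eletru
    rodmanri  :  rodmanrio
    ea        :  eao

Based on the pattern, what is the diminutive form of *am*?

amru

The alternation tracks the final sound of the stem — -ub when the stem ends in a sibilant (*amoz*, *husus*); -ru when the stem ends in a non-sibilant consonant (*gom*, *ofim*, *tah*, *elet*); -o when the stem ends in a vowel (*rodmanri*, *ea*).
The final sound of *am* is /m/, which is a non-sibilant consonant, so the suffix is -ru, giving *amru*.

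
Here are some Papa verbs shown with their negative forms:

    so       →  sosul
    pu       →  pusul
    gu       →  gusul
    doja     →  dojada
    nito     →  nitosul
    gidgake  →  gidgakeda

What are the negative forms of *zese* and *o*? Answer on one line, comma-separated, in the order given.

zeseda, osul

The alternation tracks the last vowel of the stem — -sul when the last vowel of the stem is a rounded vowel (*so*, *pu*, *gu*, *nito*); -da when the last vowel of the stem is an unrounded vowel (*doja*, *gidgake*).
The last vowel of *zese* is /e/, which is an unrounded vowel, so the suffix is -da, giving *zeseda*.
*o* — last vowel /o/ (a rounded vowel) → -sul → *osul*.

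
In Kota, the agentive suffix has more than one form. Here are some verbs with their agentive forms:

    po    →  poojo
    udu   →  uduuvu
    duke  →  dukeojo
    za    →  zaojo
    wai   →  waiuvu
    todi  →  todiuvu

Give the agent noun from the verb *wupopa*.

wupopaojo

The suffix is conditioned by the last vowel: -uvu when the last vowel of the stem is a high vowel (*udu*, *wai*, *todi*); -ojo when the last vowel of the stem is a non-high vowel (*po*, *duke*, *za*).
*wupopa*: last vowel = /a/, a non-high vowel → -ojo → *wupopaojo*.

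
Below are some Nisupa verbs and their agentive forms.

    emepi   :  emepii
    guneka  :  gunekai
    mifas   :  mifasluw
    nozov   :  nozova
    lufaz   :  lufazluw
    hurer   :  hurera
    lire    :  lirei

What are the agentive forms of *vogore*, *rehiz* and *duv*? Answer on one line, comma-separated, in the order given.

Looking at the final sound of each stem: -luw when the stem ends in a sibilant (*mifas*, *lufaz*); -a when the stem ends in a non-sibilant consonant (*nozov*, *hurer*); -i when the stem ends in a vowel (*emepi*, *guneka*, *lire*).
Since the final sound of *vogore* is /e/ (a vowel), it takes -i, giving *vogorei*.
*rehiz*: final sound = /z/, a sibilant → -luw → *rehizluw*.
The final sound of *duv* is /v/, which is a non-sibilant consonant, so the suffix is -a, giving *duva*.

vogorei, rehizluw, duva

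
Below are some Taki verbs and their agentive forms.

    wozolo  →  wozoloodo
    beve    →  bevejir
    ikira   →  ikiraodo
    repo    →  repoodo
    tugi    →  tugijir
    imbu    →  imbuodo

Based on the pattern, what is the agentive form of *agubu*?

agubuodo

The suffix is conditioned by the last vowel: -jir when the last vowel of the stem is a front vowel (*beve*, *tugi*); -odo when the last vowel of the stem is a back vowel (*wozolo*, *ikira*, *repo*, *imbu*).
The last vowel of *agubu* is /u/, which is a back vowel, so the suffix is -odo, giving *agubuodo*.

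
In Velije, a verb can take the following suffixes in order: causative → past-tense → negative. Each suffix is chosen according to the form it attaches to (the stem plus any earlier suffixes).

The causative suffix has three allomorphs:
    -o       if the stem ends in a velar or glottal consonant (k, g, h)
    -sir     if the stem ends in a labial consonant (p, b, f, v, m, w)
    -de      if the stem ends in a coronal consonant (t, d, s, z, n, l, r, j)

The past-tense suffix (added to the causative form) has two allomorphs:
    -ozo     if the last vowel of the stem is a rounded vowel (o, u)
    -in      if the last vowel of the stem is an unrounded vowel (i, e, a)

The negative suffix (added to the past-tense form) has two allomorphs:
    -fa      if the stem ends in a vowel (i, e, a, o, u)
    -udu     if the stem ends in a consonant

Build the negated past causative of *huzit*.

*huzit* — final consonant /t/ (coronal) → -de → *huzitde*.
Since the last vowel of the causative form *huzitde* is /e/ (an unrounded vowel), it takes -in, giving *huzitdein*.
Since the final sound of the past-tense form *huzitdein* is /n/ (a consonant), it takes -udu, giving *huzitdeinudu*.

huzitdeinudu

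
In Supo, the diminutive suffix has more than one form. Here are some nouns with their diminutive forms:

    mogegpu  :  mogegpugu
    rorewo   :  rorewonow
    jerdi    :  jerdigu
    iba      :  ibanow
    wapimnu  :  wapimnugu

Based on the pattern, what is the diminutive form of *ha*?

The suffix is conditioned by the last vowel: -gu when the last vowel of the stem is a high vowel (*mogegpu*, *jerdi*, *wapimnu*); -now when the last vowel of the stem is a non-high vowel (*rorewo*, *iba*).
Since the last vowel of *ha* is /a/ (a non-high vowel), it takes -now, giving *hanow*.

hanow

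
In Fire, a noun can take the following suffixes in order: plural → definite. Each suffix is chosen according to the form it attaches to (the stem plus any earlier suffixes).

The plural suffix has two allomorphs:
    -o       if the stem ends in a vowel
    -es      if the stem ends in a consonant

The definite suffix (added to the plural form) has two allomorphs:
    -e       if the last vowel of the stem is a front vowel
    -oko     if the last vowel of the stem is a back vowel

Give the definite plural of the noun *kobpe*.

The final sound of *kobpe* is /e/, which is a vowel, so the plural suffix is -o, giving *kobpeo*.
The last vowel of the plural form *kobpeo* is /o/, which is a back vowel, so the definite suffix is -oko, giving *kobpeooko*.

kobpeooko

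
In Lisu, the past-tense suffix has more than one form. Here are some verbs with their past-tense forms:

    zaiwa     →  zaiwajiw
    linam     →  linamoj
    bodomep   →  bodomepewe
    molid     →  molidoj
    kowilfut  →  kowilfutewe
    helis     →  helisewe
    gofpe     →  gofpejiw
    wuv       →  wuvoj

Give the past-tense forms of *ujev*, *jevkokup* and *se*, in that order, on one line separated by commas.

ujevoj, jevkokupewe, sejiw

Looking at the final sound of each stem: -ewe when the stem ends in a voiceless consonant (*bodomep*, *kowilfut*, *helis*); -oj when the stem ends in a voiced consonant (*linam*, *molid*, *wuv*); -jiw when the stem ends in a vowel (*zaiwa*, *gofpe*).
The final sound of *ujev* is /v/, which is a voiced consonant, so the suffix is -oj, giving *ujevoj*.
*jevkokup*: final sound = /p/, a voiceless consonant → -ewe → *jevkokupewe*.
The final sound of *se* is /e/, which is a vowel, so the suffix is -jiw, giving *sejiw*.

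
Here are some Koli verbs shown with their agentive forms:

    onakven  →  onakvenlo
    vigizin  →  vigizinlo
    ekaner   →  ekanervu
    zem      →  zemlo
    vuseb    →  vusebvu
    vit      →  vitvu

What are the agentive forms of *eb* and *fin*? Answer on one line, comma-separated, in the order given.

ebvu, finlo

The suffix is conditioned by the final consonant: -lo when the stem ends in a nasal (*onakven*, *vigizin*, *zem*); -vu when the stem ends in a non-nasal consonant (*ekaner*, *vuseb*, *vit*).
Since the final consonant of *eb* is /b/ (non-nasal), it takes -vu, giving *ebvu*.
*fin* — final consonant /n/ (a nasal) → -lo → *finlo*.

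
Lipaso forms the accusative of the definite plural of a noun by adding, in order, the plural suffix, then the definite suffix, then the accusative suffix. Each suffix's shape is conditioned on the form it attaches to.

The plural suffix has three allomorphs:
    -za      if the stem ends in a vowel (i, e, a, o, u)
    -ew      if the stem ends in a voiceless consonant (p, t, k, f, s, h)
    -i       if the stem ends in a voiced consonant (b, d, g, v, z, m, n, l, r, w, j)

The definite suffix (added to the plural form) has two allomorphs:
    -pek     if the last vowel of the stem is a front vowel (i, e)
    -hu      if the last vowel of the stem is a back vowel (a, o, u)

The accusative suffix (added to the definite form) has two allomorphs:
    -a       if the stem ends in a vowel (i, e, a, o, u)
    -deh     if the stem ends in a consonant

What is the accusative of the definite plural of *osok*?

*osok*: final sound = /k/, a voiceless consonant → -ew → *osokew*.
The last vowel of the plural form *osokew* is /e/, which is a front vowel, so the definite suffix is -pek, giving *osokewpek*.
The final sound of the definite form *osokewpek* is /k/, which is a consonant, so the accusative suffix is -deh, giving *osokewpekdeh*.

osokewpekdeh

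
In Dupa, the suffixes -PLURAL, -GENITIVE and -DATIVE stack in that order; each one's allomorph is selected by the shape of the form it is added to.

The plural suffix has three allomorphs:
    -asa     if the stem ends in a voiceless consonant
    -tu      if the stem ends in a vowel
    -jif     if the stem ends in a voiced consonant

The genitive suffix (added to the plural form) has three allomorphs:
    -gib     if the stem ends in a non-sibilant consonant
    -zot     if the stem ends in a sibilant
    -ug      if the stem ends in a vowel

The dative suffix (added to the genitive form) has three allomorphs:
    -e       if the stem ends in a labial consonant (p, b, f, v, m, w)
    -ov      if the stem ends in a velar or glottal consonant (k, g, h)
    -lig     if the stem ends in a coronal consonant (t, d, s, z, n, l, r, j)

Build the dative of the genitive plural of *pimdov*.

pimdovjifgibe

*pimdov* — final sound /v/ (a voiced consonant) → -jif → *pimdovjif*.
The plural form *pimdovjif* — final sound /f/ (a non-sibilant consonant) → -gib → *pimdovjifgib*.
The final consonant of the genitive form *pimdovjifgib* is /b/, which is labial, so the dative suffix is -e, giving *pimdovjifgibe*.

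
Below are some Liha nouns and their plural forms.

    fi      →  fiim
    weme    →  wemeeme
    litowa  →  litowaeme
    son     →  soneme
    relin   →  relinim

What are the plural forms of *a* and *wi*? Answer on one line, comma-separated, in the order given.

aeme, wiim

Looking at the last vowel of each stem: -im when the last vowel of the stem is a high vowel (*fi*, *relin*); -eme when the last vowel of the stem is a non-high vowel (*weme*, *litowa*, *son*).
Since the last vowel of *a* is /a/ (a non-high vowel), it takes -eme, giving *aeme*.
The last vowel of *wi* is /i/, which is a high vowel, so the suffix is -im, giving *wiim*.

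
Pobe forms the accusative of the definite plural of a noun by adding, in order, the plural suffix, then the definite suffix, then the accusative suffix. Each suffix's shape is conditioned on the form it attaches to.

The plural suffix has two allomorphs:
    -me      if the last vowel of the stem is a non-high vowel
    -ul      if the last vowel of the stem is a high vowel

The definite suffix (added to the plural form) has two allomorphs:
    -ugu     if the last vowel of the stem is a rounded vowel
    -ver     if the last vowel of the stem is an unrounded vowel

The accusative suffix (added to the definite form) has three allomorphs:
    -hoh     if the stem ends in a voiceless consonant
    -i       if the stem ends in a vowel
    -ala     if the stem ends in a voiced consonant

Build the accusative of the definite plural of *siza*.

sizameverala

*siza*: last vowel = /a/, a non-high vowel → -me → *sizame*.
The last vowel of the plural form *sizame* is /e/, which is an unrounded vowel, so the definite suffix is -ver, giving *sizamever*.
The definite form *sizamever* — final sound /r/ (a voiced consonant) → -ala → *sizameverala*.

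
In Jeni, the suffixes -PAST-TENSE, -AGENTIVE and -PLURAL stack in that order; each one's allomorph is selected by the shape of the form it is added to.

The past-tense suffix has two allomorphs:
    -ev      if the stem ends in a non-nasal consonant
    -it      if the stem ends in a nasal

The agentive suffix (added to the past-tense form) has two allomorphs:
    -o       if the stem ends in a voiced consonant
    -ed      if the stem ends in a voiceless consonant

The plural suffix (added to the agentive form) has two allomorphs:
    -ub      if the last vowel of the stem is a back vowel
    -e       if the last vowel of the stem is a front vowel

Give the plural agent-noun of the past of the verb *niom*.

Since the final consonant of *niom* is /m/ (a nasal), it takes -it, giving *niomit*.
The past-tense form *niomit*: final consonant = /t/, voiceless → -ed → *niomited*.
Since the last vowel of the agentive form *niomited* is /e/ (a front vowel), it takes -e, giving *niomitede*.

niomitede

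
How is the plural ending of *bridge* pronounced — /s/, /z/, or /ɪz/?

The stem *bridge* ends in a sibilant (/s, z, ʃ, ʒ, tʃ, dʒ/).
The plural suffix surfaces as /ɪz/ after sibilants, /s/ after other voiceless consonants, and /z/ after other voiced sounds.
So the plural -s on *bridge* is pronounced /ɪz/.

/ɪz/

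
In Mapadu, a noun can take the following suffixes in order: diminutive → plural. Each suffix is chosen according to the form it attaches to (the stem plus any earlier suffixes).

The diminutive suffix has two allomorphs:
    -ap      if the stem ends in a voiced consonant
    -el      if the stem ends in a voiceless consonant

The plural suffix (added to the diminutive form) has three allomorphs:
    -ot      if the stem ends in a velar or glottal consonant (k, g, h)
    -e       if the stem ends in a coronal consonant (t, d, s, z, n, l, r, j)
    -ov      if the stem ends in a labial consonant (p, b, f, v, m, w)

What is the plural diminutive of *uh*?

uhele

*uh* — final consonant /h/ (voiceless) → -el → *uhel*.
Since the final consonant of the diminutive form *uhel* is /l/ (coronal), it takes -e, giving *uhele*.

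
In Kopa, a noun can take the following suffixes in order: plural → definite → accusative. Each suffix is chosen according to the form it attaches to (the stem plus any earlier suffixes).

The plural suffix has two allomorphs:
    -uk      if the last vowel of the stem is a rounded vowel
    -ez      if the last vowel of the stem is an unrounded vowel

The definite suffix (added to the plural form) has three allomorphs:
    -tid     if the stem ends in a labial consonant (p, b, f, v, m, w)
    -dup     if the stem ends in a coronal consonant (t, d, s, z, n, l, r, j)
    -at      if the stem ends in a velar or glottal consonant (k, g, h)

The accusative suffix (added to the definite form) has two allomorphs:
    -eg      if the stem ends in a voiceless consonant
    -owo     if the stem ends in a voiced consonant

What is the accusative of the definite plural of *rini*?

riniezdupeg

*rini* — last vowel /i/ (an unrounded vowel) → -ez → *riniez*.
The final consonant of the plural form *riniez* is /z/, which is coronal, so the definite suffix is -dup, giving *riniezdup*.
The definite form *riniezdup*: final consonant = /p/, voiceless → -eg → *riniezdupeg*.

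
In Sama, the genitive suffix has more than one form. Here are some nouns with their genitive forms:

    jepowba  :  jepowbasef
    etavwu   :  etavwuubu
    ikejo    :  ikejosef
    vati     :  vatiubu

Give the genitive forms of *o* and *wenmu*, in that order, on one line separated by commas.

osef, wenmuubu

Looking at the last vowel of each stem: -ubu when the last vowel of the stem is a high vowel (*etavwu*, *vati*); -sef when the last vowel of the stem is a non-high vowel (*jepowba*, *ikejo*).
The last vowel of *o* is /o/, which is a non-high vowel, so the suffix is -sef, giving *osef*.
*wenmu*: last vowel = /u/, a high vowel → -ubu → *wenmuubu*.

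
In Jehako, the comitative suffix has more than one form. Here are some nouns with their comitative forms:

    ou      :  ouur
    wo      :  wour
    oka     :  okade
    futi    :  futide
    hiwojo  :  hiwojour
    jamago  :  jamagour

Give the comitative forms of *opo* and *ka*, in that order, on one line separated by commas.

The pattern is rounding harmony: -ur when the last vowel of the stem is a rounded vowel (*ou*, *wo*, *hiwojo*, *jamago*); -de when the last vowel of the stem is an unrounded vowel (*oka*, *futi*).
The last vowel of *opo* is /o/, which is a rounded vowel, so the suffix is -ur, giving *opour*.
The last vowel of *ka* is /a/, which is an unrounded vowel, so the suffix is -de, giving *kade*.

opour, kade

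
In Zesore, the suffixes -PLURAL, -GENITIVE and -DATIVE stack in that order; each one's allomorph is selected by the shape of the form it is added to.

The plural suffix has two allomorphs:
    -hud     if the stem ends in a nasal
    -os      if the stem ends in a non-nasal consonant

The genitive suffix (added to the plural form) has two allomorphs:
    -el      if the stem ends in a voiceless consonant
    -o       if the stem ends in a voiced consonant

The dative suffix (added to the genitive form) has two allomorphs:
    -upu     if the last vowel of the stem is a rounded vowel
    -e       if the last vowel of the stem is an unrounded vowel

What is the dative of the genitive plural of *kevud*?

kevudosele

The final consonant of *kevud* is /d/, which is non-nasal, so the plural suffix is -os, giving *kevudos*.
Since the final consonant of the plural form *kevudos* is /s/ (voiceless), it takes -el, giving *kevudosel*.
The genitive form *kevudosel* — last vowel /e/ (an unrounded vowel) → -e → *kevudosele*.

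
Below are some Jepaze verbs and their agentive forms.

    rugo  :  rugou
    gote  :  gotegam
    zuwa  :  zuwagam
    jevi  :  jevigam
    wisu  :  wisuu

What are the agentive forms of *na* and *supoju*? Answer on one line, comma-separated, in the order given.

Looking at the last vowel of each stem: -u when the last vowel of the stem is a rounded vowel (*rugo*, *wisu*); -gam when the last vowel of the stem is an unrounded vowel (*gote*, *zuwa*, *jevi*).
Since the last vowel of *na* is /a/ (an unrounded vowel), it takes -gam, giving *nagam*.
*supoju*: last vowel = /u/, a rounded vowel → -u → *supojuu*.

nagam, supojuu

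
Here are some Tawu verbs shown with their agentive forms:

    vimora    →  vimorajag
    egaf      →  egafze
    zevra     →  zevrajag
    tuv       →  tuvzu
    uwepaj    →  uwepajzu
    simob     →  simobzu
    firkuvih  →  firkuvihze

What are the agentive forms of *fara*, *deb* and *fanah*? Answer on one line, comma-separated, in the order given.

farajag, debzu, fanahze

The suffix is conditioned by the final sound: -ze when the stem ends in a voiceless consonant (*egaf*, *firkuvih*); -zu when the stem ends in a voiced consonant (*tuv*, *uwepaj*, *simob*); -jag when the stem ends in a vowel (*vimora*, *zevra*).
The final sound of *fara* is /a/, which is a vowel, so the suffix is -jag, giving *farajag*.
*deb*: final sound = /b/, a voiced consonant → -zu → *debzu*.
The final sound of *fanah* is /h/, which is a voiceless consonant, so the suffix is -ze, giving *fanahze*.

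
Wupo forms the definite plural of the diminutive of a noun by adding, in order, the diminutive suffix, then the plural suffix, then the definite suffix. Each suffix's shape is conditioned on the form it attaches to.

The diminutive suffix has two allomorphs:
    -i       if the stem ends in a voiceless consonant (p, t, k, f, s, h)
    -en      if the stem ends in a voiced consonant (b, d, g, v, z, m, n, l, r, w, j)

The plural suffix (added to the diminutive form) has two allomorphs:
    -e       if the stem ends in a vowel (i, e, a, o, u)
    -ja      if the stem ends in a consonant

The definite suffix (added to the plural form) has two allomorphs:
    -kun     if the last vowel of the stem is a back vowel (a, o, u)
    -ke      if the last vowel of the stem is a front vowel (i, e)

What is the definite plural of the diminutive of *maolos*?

maolosieke

Since the final consonant of *maolos* is /s/ (voiceless), it takes -i, giving *maolosi*.
Since the final sound of the diminutive form *maolosi* is /i/ (a vowel), it takes -e, giving *maolosie*.
Since the last vowel of the plural form *maolosie* is /e/ (a front vowel), it takes -ke, giving *maolosieke*.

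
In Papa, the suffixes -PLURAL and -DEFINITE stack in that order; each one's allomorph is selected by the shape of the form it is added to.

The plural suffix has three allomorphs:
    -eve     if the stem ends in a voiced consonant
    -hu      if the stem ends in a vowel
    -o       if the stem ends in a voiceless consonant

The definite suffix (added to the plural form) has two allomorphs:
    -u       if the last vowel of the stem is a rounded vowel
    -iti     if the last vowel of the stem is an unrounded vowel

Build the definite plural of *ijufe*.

ijufehuu

Since the final sound of *ijufe* is /e/ (a vowel), it takes -hu, giving *ijufehu*.
The plural form *ijufehu* — last vowel /u/ (a rounded vowel) → -u → *ijufehuu*.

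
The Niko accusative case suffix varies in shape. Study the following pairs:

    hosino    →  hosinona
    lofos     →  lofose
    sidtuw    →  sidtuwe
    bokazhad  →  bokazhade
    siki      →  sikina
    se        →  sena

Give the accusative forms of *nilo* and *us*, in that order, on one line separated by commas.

The pattern is consonant vs. vowel: -e when the stem ends in a consonant (*lofos*, *sidtuw*, *bokazhad*); -na when the stem ends in a vowel (*hosino*, *siki*, *se*).
*nilo* — final sound /o/ (a vowel) → -na → *nilona*.
The final sound of *us* is /s/, which is a consonant, so the suffix is -e, giving *use*.

nilona, use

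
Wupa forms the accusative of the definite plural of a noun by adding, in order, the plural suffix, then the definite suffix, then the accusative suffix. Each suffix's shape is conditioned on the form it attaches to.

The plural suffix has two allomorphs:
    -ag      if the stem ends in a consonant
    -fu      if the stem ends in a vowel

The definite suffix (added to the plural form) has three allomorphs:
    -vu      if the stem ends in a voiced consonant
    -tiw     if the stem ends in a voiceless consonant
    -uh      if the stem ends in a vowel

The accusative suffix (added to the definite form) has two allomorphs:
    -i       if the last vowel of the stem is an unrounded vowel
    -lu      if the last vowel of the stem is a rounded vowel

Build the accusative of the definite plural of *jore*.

*jore* — final sound /e/ (a vowel) → -fu → *jorefu*.
The plural form *jorefu*: final sound = /u/, a vowel → -uh → *jorefuuh*.
The last vowel of the definite form *jorefuuh* is /u/, which is a rounded vowel, so the accusative suffix is -lu, giving *jorefuuhlu*.

jorefuuhlu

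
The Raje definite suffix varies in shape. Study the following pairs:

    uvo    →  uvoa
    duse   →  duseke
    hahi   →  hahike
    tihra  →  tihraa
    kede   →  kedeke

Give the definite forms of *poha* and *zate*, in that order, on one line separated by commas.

pohaa, zateke

The suffix is conditioned by the last vowel: -ke when the last vowel of the stem is a front vowel (*duse*, *hahi*, *kede*); -a when the last vowel of the stem is a back vowel (*uvo*, *tihra*).
*poha* — last vowel /a/ (a back vowel) → -a → *pohaa*.
*zate*: last vowel = /e/, a front vowel → -ke → *zateke*.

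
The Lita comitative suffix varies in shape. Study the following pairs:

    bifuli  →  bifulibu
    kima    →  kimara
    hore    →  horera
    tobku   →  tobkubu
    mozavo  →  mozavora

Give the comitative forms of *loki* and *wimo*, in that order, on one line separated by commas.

The pattern is height harmony: -bu when the last vowel of the stem is a high vowel (*bifuli*, *tobku*); -ra when the last vowel of the stem is a non-high vowel (*kima*, *hore*, *mozavo*).
Since the last vowel of *loki* is /i/ (a high vowel), it takes -bu, giving *lokibu*.
The last vowel of *wimo* is /o/, which is a non-high vowel, so the suffix is -ra, giving *wimora*.

lokibu, wimora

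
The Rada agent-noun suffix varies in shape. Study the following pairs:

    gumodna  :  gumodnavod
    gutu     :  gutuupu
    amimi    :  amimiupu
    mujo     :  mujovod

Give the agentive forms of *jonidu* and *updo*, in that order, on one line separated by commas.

The alternation tracks the last vowel of the stem — -upu when the last vowel of the stem is a high vowel (*gutu*, *amimi*); -vod when the last vowel of the stem is a non-high vowel (*gumodna*, *mujo*).
*jonidu*: last vowel = /u/, a high vowel → -upu → *joniduupu*.
*updo* — last vowel /o/ (a non-high vowel) → -vod → *updovod*.

joniduupu, updovod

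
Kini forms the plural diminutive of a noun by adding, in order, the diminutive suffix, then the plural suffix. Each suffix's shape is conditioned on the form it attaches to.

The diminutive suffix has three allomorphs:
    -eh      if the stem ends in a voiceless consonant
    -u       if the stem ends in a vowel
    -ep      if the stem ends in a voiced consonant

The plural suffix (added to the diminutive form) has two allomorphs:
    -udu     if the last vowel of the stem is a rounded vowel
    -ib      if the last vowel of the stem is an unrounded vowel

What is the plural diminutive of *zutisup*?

Since the final sound of *zutisup* is /p/ (a voiceless consonant), it takes -eh, giving *zutisupeh*.
The diminutive form *zutisupeh* — last vowel /e/ (an unrounded vowel) → -ib → *zutisupehib*.

zutisupehib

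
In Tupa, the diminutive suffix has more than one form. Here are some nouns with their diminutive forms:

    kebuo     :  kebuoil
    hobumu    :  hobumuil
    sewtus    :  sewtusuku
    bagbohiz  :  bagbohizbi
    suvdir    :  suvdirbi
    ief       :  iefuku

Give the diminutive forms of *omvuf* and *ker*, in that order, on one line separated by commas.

omvufuku, kerbi

The pattern is voicing of the final sound: -uku when the stem ends in a voiceless consonant (*sewtus*, *ief*); -bi when the stem ends in a voiced consonant (*bagbohiz*, *suvdir*); -il when the stem ends in a vowel (*kebuo*, *hobumu*).
*omvuf*: final sound = /f/, a voiceless consonant → -uku → *omvufuku*.
The final sound of *ker* is /r/, which is a voiced consonant, so the suffix is -bi, giving *kerbi*.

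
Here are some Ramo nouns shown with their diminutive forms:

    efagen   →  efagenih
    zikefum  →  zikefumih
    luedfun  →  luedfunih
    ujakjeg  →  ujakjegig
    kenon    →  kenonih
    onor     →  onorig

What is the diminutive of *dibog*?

Looking at the final consonant of each stem: -ih when the stem ends in a nasal (*efagen*, *zikefum*, *luedfun*, *kenon*); -ig when the stem ends in a non-nasal consonant (*ujakjeg*, *onor*).
*dibog*: final consonant = /g/, non-nasal → -ig → *dibogig*.

dibogig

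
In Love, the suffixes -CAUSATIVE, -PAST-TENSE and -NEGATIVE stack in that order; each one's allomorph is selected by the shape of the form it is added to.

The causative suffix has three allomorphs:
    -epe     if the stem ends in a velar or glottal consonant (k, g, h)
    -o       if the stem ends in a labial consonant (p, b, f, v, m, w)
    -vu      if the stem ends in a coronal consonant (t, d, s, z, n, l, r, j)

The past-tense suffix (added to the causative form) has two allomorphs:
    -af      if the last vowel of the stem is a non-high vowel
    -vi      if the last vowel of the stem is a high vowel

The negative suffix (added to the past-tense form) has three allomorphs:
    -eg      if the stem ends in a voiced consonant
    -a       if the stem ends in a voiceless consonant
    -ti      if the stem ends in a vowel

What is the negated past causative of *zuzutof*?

*zuzutof*: final consonant = /f/, labial → -o → *zuzutofo*.
Since the last vowel of the causative form *zuzutofo* is /o/ (a non-high vowel), it takes -af, giving *zuzutofoaf*.
The past-tense form *zuzutofoaf* — final sound /f/ (a voiceless consonant) → -a → *zuzutofoafa*.

zuzutofoafa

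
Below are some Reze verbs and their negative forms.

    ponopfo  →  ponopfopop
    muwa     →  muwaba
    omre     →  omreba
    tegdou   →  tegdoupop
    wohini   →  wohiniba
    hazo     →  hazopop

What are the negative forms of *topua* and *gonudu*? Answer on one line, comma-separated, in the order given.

Looking at the last vowel of each stem: -pop when the last vowel of the stem is a rounded vowel (*ponopfo*, *tegdou*, *hazo*); -ba when the last vowel of the stem is an unrounded vowel (*muwa*, *omre*, *wohini*).
The last vowel of *topua* is /a/, which is an unrounded vowel, so the suffix is -ba, giving *topuaba*.
*gonudu*: last vowel = /u/, a rounded vowel → -pop → *gonudupop*.

topuaba, gonudupop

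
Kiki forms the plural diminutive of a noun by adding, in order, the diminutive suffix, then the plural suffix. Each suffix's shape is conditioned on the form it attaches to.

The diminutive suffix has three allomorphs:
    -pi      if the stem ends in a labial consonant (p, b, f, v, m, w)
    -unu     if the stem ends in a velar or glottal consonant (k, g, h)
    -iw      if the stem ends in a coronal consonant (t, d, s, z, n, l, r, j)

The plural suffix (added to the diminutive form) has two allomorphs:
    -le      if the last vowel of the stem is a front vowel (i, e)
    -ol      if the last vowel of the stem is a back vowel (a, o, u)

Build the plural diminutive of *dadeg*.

dadegunuol

The final consonant of *dadeg* is /g/, which is velar/glottal, so the diminutive suffix is -unu, giving *dadegunu*.
Since the last vowel of the diminutive form *dadegunu* is /u/ (a back vowel), it takes -ol, giving *dadegunuol*.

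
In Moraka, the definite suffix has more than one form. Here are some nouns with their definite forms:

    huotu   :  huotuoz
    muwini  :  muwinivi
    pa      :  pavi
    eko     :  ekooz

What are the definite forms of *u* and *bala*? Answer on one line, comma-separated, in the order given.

uoz, balavi

The pattern is rounding harmony: -oz when the last vowel of the stem is a rounded vowel (*huotu*, *eko*); -vi when the last vowel of the stem is an unrounded vowel (*muwini*, *pa*).
Since the last vowel of *u* is /u/ (a rounded vowel), it takes -oz, giving *uoz*.
The last vowel of *bala* is /a/, which is an unrounded vowel, so the suffix is -vi, giving *balavi*.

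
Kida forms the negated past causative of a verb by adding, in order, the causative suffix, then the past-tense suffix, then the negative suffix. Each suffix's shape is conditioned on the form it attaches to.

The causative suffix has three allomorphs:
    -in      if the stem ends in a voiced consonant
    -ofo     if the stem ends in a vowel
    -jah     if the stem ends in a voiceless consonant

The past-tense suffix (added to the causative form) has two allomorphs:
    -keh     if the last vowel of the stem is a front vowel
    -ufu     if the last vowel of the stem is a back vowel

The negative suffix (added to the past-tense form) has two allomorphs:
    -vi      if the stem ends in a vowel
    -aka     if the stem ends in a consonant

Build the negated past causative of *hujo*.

*hujo*: final sound = /o/, a vowel → -ofo → *hujoofo*.
The last vowel of the causative form *hujoofo* is /o/, which is a back vowel, so the past-tense suffix is -ufu, giving *hujoofoufu*.
The final sound of the past-tense form *hujoofoufu* is /u/, which is a vowel, so the negative suffix is -vi, giving *hujoofoufuvi*.

hujoofoufuvi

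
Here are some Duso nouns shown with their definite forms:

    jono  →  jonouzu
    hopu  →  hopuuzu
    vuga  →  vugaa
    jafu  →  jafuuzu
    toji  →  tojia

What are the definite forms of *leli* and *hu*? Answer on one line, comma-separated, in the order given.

lelia, huuzu

Looking at the last vowel of each stem: -uzu when the last vowel of the stem is a rounded vowel (*jono*, *hopu*, *jafu*); -a when the last vowel of the stem is an unrounded vowel (*vuga*, *toji*).
The last vowel of *leli* is /i/, which is an unrounded vowel, so the suffix is -a, giving *lelia*.
Since the last vowel of *hu* is /u/ (a rounded vowel), it takes -uzu, giving *huuzu*.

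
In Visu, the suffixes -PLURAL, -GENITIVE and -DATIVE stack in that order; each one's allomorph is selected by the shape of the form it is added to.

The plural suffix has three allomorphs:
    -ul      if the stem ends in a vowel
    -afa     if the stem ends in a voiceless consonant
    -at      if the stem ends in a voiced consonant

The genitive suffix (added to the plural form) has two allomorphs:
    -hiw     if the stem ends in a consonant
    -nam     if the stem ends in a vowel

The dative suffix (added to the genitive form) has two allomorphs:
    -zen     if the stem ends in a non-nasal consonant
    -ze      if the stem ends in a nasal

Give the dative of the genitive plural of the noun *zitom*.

zitomathiwzen

*zitom* — final sound /m/ (a voiced consonant) → -at → *zitomat*.
The plural form *zitomat*: final sound = /t/, a consonant → -hiw → *zitomathiw*.
The genitive form *zitomathiw*: final consonant = /w/, non-nasal → -zen → *zitomathiwzen*.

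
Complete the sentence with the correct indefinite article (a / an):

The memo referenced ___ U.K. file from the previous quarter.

The indefinite article is chosen by the initial *sound* of the following word, not its spelling.
The initialism *U.K.* is read letter by letter; the first letter, U, is pronounced /juː/, which begins with a consonant sound.
So the article is *a*: The memo referenced a U.K. file from the previous quarter.

a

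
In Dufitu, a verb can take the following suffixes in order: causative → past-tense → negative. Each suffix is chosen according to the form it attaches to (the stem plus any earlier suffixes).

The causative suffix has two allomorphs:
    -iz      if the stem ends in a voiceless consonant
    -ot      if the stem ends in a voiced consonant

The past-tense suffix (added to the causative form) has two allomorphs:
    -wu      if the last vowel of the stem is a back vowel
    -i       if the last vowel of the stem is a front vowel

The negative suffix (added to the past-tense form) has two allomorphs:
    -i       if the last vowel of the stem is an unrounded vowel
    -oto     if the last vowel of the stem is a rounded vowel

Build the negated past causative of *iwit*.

iwitizii

*iwit* — final consonant /t/ (voiceless) → -iz → *iwitiz*.
The causative form *iwitiz*: last vowel = /i/, a front vowel → -i → *iwitizi*.
The past-tense form *iwitizi* — last vowel /i/ (an unrounded vowel) → -i → *iwitizii*.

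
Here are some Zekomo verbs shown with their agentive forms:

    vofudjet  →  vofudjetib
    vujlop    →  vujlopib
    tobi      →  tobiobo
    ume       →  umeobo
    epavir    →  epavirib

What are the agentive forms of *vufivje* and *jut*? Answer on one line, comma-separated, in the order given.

vufivjeobo, jutib

The pattern is consonant vs. vowel: -ib when the stem ends in a consonant (*vofudjet*, *vujlop*, *epavir*); -obo when the stem ends in a vowel (*tobi*, *ume*).
*vufivje*: final sound = /e/, a vowel → -obo → *vufivjeobo*.
*jut*: final sound = /t/, a consonant → -ib → *jutib*.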